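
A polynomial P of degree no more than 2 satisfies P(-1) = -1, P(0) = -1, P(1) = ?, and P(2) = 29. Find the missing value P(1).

9

The 3 known points determine the degree-2 polynomial uniquely.
Write P(n) = an^2 + bn + c. Substituting each data point gives a linear system:
  a - b + c = -1
  c = -1
  4a + 2b + c = 29
Solving the system yields a = 5, b = 5, c = -1.
So P(n) = 5n^2 + 5n - 1.
Then P(1) = 9.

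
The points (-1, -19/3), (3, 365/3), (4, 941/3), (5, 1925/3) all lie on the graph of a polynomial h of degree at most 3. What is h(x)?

Using the Lagrange interpolation formula with nodes -1, 3, 4, 5:
  L_0(x) = (x - 3)(x - 4)(x - 5) / -120
  L_1(x) = (x + 1)(x - 4)(x - 5) / 8
  L_2(x) = (x + 1)(x - 3)(x - 5) / -5
  L_3(x) = (x + 1)(x - 3)(x - 4) / 12
Then h(x) = -19/3·L_0(x) + 365/3·L_1(x) + 941/3·L_2(x) + 1925/3·L_3(x).
Expanding and collecting terms gives h(x) = 6x³ - 4x² - 2x + 5/3.
Check: h(-1) = -19/3. ✓

h(x) = 6x^3 - 4x^2 - 2x + 5/3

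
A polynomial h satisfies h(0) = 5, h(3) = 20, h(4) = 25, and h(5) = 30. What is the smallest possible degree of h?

1

Divided differences on the nodes 0, 3, 4, 5:
  order 0: 5  20  25  30
  order 1: 5  5  5
  order 2: 0  0
  order 3: 0
The order-1 divided differences are all 5 (nonzero) and every higher order vanishes, so the data lies on a polynomial of degree exactly 1.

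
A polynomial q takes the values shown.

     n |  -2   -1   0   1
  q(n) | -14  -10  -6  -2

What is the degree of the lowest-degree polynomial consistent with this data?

1

Forward differences of the values at n = -2, -1, 0, 1:
  q  : -14  -10  -6  -2
  Δ  : 4  4  4
  Δ^2: 0  0
  Δ^3: 0
The first differences are constant (4) and nonzero, while all higher differences vanish, so the minimal degree is 1.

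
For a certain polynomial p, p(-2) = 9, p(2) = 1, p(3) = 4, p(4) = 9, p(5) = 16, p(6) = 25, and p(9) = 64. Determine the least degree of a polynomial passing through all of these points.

Divided differences on the nodes -2, 2, 3, 4, 5, 6, 9:
  order 0: 9  1  4  9  16  25  64
  order 1: -2  3  5  7  9  13
  order 2: 1  1  1  1  1
  order 3: 0  0  0  0
  order 4: 0  0  0
  order 5: 0  0
  order 6: 0
The order-2 divided differences are all 1 (nonzero) and every higher order vanishes, so the data lies on a polynomial of degree exactly 2.

2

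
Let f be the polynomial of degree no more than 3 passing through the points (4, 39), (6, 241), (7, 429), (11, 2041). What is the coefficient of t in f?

Write f(t) = at^3 + bt^2 + ct + d. Substituting each data point gives a linear system:
  64a + 16b + 4c + d = 39
  216a + 36b + 6c + d = 241
  343a + 49b + 7c + d = 429
  1331a + 121b + 11c + d = 2041
Solving the system yields a = 2, b = -5, c = -1, d = -5.
So f(t) = 2t^3 - 5t^2 - t - 5.
The coefficient of t is -1.

-1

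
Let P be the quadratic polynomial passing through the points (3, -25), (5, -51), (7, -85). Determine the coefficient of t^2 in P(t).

-1

Write P(t) = at^2 + bt + c. Substituting each data point gives a linear system:
  9a + 3b + c = -25
  25a + 5b + c = -51
  49a + 7b + c = -85
Solving the system yields a = -1, b = -5, c = -1.
So P(t) = -t^2 - 5t - 1.
The leading coefficient is -1.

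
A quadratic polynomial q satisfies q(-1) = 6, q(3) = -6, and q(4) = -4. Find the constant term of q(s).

Write q(s) = as^2 + bs + c. Substituting each data point gives a linear system:
  a - b + c = 6
  9a + 3b + c = -6
  16a + 4b + c = -4
Solving the system yields a = 1, b = -5, c = 0.
So q(s) = s^2 - 5s.
The constant term is 0.

0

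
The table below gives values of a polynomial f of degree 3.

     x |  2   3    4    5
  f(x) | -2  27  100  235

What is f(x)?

Write f(x) = ax^3 + bx^2 + cx + d. Substituting each data point gives a linear system:
  8a + 4b + 2c + d = -2
  27a + 9b + 3c + d = 27
  64a + 16b + 4c + d = 100
  125a + 25b + 5c + d = 235
Solving the system yields a = 3, b = -5, c = -3, d = 0.
So f(x) = 3x³ - 5x² - 3x.
Check: f(5) = 235. ✓

f(x) = 3x^3 - 5x^2 - 3x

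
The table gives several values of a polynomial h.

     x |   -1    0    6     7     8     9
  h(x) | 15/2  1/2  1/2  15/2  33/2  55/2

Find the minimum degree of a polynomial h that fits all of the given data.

Divided differences on the nodes -1, 0, 6, 7, 8, 9:
  order 0: 15/2  1/2  1/2  15/2  33/2  55/2
  order 1: -7  0  7  9  11
  order 2: 1  1  1  1
  order 3: 0  0  0
  order 4: 0  0
  order 5: 0
The order-2 divided differences are all 1 (nonzero) and every higher order vanishes, so the data lies on a polynomial of degree exactly 2.

2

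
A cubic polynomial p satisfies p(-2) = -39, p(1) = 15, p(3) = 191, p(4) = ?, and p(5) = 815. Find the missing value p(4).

429

The 4 known points determine the degree-3 polynomial uniquely.
Write p(u) = au^3 + bu^2 + cu + d. Substituting each data point gives a linear system:
  -8a + 4b - 2c + d = -39
  a + b + c + d = 15
  27a + 9b + 3c + d = 191
  125a + 25b + 5c + d = 815
Solving the system yields a = 6, b = 2, c = 2, d = 5.
So p(u) = 6u^3 + 2u^2 + 2u + 5.
Then p(4) = 429.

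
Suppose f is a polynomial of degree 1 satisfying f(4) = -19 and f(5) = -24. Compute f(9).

-44

Write f(s) = as + b. Substituting each data point gives a linear system:
  4a + b = -19
  5a + b = -24
Solving the system yields a = -5, b = 1.
So f(s) = -5s + 1.
Then f(9) = -44.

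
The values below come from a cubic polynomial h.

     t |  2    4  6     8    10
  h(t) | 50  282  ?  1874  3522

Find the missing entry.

842

On equispaced nodes a degree-3 polynomial has vanishing fourth forward difference, so
  h(2) - 4·h(4) + 6·h(6) - 4·h(8) + h(10) = 0.
Substituting the known values and solving for h(6):
  6·h(6) = 5052
  h(6) = 842.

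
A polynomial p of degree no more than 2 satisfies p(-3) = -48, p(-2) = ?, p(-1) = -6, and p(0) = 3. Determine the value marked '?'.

The 3 known points determine the degree-2 polynomial uniquely.
Write p(n) = an^2 + bn + c. Substituting each data point gives a linear system:
  9a - 3b + c = -48
  a - b + c = -6
  c = 3
Solving the system yields a = -4, b = 5, c = 3.
So p(n) = -4n^2 + 5n + 3.
Then p(-2) = -23.

-23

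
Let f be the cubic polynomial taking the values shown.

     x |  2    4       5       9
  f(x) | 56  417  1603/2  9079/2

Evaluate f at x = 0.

Using the Lagrange interpolation formula with nodes 2, 4, 5, 9:
  L_0(x) = (x - 4)(x - 5)(x - 9) / -42
  L_1(x) = (x - 2)(x - 5)(x - 9) / 10
  L_2(x) = (x - 2)(x - 4)(x - 9) / -12
  L_3(x) = (x - 2)(x - 4)(x - 5) / 140
Then f(x) = 56·L_0(x) + 417·L_1(x) + 1603/2·L_2(x) + 9079/2·L_3(x).
Expanding and collecting terms gives f(x) = 6x³ + 2x² + (1/2)x - 1.
Evaluating at x = 0: f(0) = -1.

-1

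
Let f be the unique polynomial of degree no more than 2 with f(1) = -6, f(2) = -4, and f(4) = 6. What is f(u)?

Using the Lagrange interpolation formula with nodes 1, 2, 4:
  L_0(u) = (u - 2)(u - 4) / 3
  L_1(u) = (u - 1)(u - 4) / -2
  L_2(u) = (u - 1)(u - 2) / 6
Then f(u) = -6·L_0(u) - 4·L_1(u) + 6·L_2(u).
Expanding and collecting terms gives f(u) = u^2 - u - 6.
Check: f(2) = -4. ✓

f(u) = u^2 - u - 6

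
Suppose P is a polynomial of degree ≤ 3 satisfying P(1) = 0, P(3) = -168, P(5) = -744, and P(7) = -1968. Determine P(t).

P(t) = -5t^3 - 6t^2 + 5t + 6

Write P(t) = at^3 + bt^2 + ct + d. Substituting each data point gives a linear system:
  a + b + c + d = 0
  27a + 9b + 3c + d = -168
  125a + 25b + 5c + d = -744
  343a + 49b + 7c + d = -1968
Solving the system yields a = -5, b = -6, c = 5, d = 6.
So P(t) = -5t^3 - 6t^2 + 5t + 6.
Check: P(3) = -168. ✓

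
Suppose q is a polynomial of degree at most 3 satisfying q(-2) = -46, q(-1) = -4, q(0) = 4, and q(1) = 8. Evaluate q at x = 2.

38

Forward differences of the values at x = -2, -1, 0, 1:
  q  : -46  -4  4  8
  Δ  : 42  8  4
  Δ^2: -34  -4
  Δ^3: 30
The third differences are constant, confirming degree 3.
Interpolating (Newton forward form) and evaluating at x = 2 gives q(2) = 38.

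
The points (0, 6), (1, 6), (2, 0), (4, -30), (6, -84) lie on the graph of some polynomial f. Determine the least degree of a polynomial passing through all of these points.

2

Divided differences on the nodes 0, 1, 2, 4, 6:
  order 0: 6  6  0  -30  -84
  order 1: 0  -6  -15  -27
  order 2: -3  -3  -3
  order 3: 0  0
  order 4: 0
The order-2 divided differences are all -3 (nonzero) and every higher order vanishes, so the data lies on a polynomial of degree exactly 2.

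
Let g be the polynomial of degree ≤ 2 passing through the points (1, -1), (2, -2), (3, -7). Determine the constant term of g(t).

Write g(t) = at^2 + bt + c. Substituting each data point gives a linear system:
  a + b + c = -1
  4a + 2b + c = -2
  9a + 3b + c = -7
Solving the system yields a = -2, b = 5, c = -4.
So g(t) = -2t^2 + 5t - 4.
The constant term is -4.

-4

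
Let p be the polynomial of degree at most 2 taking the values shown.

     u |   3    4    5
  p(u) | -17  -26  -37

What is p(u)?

p(u) = -u^2 - 2u - 2

Write p(u) = au^2 + bu + c. Substituting each data point gives a linear system:
  9a + 3b + c = -17
  16a + 4b + c = -26
  25a + 5b + c = -37
Solving the system yields a = -1, b = -2, c = -2.
So p(u) = -u² - 2u - 2.
Check: p(4) = -26. ✓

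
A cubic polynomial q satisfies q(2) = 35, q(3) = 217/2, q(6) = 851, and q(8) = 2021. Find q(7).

2705/2

Using the Lagrange interpolation formula with nodes 2, 3, 6, 8:
  L_0(x) = (x - 3)(x - 6)(x - 8) / -24
  L_1(x) = (x - 2)(x - 6)(x - 8) / 15
  L_2(x) = (x - 2)(x - 3)(x - 8) / -24
  L_3(x) = (x - 2)(x - 3)(x - 6) / 60
Then q(x) = 35·L_0(x) + 217/2·L_1(x) + 851·L_2(x) + 2021·L_3(x).
Expanding and collecting terms gives q(x) = 4x³ - (1/2)x² + 5.
Evaluating at x = 7: q(7) = 2705/2.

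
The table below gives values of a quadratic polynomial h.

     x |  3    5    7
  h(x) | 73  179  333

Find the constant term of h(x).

4

Write h(x) = ax^2 + bx + c. Substituting each data point gives a linear system:
  9a + 3b + c = 73
  25a + 5b + c = 179
  49a + 7b + c = 333
Solving the system yields a = 6, b = 5, c = 4.
So h(x) = 6x^2 + 5x + 4.
The constant term is 4.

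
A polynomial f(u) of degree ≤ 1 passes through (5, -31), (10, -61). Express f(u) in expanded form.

f(u) = -6u - 1

Using the Lagrange interpolation formula with nodes 5, 10:
  L_0(u) = (u - 10) / -5
  L_1(u) = (u - 5) / 5
Then f(u) = -31·L_0(u) - 61·L_1(u).
Expanding and collecting terms gives f(u) = -6u - 1.
Check: f(10) = -61. ✓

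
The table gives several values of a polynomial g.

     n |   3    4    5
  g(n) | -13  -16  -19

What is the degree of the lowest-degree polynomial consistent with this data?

Divided differences on the nodes 3, 4, 5:
  order 0: -13  -16  -19
  order 1: -3  -3
  order 2: 0
The order-1 divided differences are all -3 (nonzero) and every higher order vanishes, so the data lies on a polynomial of degree exactly 1.

1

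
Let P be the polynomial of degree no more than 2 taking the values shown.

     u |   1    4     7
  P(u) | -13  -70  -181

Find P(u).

P(u) = -3u^2 - 4u - 6

Using the Lagrange interpolation formula with nodes 1, 4, 7:
  L_0(u) = (u - 4)(u - 7) / 18
  L_1(u) = (u - 1)(u - 7) / -9
  L_2(u) = (u - 1)(u - 4) / 18
Then P(u) = -13·L_0(u) - 70·L_1(u) - 181·L_2(u).
Expanding and collecting terms gives P(u) = -3u^2 - 4u - 6.
Check: P(1) = -13. ✓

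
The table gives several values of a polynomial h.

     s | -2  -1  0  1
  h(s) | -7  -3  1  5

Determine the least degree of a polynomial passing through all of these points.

Forward differences of the values at s = -2, -1, 0, 1:
  h  : -7  -3  1  5
  Δ  : 4  4  4
  Δ^2: 0  0
  Δ^3: 0
The first differences are constant (4) and nonzero, while all higher differences vanish, so the minimal degree is 1.

1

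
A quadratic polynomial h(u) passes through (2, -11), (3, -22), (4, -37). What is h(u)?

Write h(u) = au^2 + bu + c. Substituting each data point gives a linear system:
  4a + 2b + c = -11
  9a + 3b + c = -22
  16a + 4b + c = -37
Solving the system yields a = -2, b = -1, c = -1.
So h(u) = -2u^2 - u - 1.
Check: h(3) = -22. ✓

h(u) = -2u^2 - u - 1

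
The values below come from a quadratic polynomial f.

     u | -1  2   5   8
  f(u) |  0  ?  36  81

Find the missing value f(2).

The 3 known points determine the degree-2 polynomial uniquely.
Write f(u) = au^2 + bu + c. Substituting each data point gives a linear system:
  a - b + c = 0
  25a + 5b + c = 36
  64a + 8b + c = 81
Solving the system yields a = 1, b = 2, c = 1.
So f(u) = u^2 + 2u + 1.
Then f(2) = 9.

9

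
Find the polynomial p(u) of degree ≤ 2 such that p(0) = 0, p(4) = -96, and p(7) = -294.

Using the Lagrange interpolation formula with nodes 0, 4, 7:
  L_0(u) = (u - 4)(u - 7) / 28
  L_1(u) = u(u - 7) / -12
  L_2(u) = u(u - 4) / 21
Then p(u) = 0·L_0(u) - 96·L_1(u) - 294·L_2(u).
Expanding and collecting terms gives p(u) = -6u^2.
Check: p(4) = -96. ✓

p(u) = -6u^2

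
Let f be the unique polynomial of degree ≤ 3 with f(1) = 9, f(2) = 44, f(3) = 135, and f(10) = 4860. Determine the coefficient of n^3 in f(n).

5

Write f(n) = an^3 + bn^2 + cn + d. Substituting each data point gives a linear system:
  a + b + c + d = 9
  8a + 4b + 2c + d = 44
  27a + 9b + 3c + d = 135
  1000a + 100b + 10c + d = 4860
Solving the system yields a = 5, b = -2, c = 6, d = 0.
So f(n) = 5n^3 - 2n^2 + 6n.
The leading coefficient is 5.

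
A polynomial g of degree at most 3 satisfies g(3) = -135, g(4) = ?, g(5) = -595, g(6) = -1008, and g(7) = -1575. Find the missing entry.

-312

On equispaced nodes a degree-3 polynomial has vanishing fourth forward difference, so
  g(3) - 4·g(4) + 6·g(5) - 4·g(6) + g(7) = 0.
Substituting the known values and solving for g(4):
  -4·g(4) = 1248
  g(4) = -312.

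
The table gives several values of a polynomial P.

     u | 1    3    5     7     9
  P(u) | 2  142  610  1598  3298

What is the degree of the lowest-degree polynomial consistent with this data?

Forward differences of the values at u = 1, 3, 5, 7, 9:
  P  : 2  142  610  1598  3298
  Δ  : 140  468  988  1700
  Δ^2: 328  520  712
  Δ^3: 192  192
  Δ^4: 0
The third differences are constant (192) and nonzero, while all higher differences vanish, so the minimal degree is 3.

3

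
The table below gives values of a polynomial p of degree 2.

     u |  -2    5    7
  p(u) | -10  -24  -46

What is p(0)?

Using the Lagrange interpolation formula with nodes -2, 5, 7:
  L_0(u) = (u - 5)(u - 7) / 63
  L_1(u) = (u + 2)(u - 7) / -14
  L_2(u) = (u + 2)(u - 5) / 18
Then p(u) = -10·L_0(u) - 24·L_1(u) - 46·L_2(u).
Expanding and collecting terms gives p(u) = -u² + u - 4.
Evaluating at u = 0: p(0) = -4.

-4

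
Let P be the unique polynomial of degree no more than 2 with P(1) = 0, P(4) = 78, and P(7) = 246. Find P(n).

P(n) = 5n^2 + n - 6

Using the Lagrange interpolation formula with nodes 1, 4, 7:
  L_0(n) = (n - 4)(n - 7) / 18
  L_1(n) = (n - 1)(n - 7) / -9
  L_2(n) = (n - 1)(n - 4) / 18
Then P(n) = 0·L_0(n) + 78·L_1(n) + 246·L_2(n).
Expanding and collecting terms gives P(n) = 5n² + n - 6.
Check: P(7) = 246. ✓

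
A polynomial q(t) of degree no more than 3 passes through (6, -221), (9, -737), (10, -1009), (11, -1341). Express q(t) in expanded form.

Write q(t) = at^3 + bt^2 + ct + d. Substituting each data point gives a linear system:
  216a + 36b + 6c + d = -221
  729a + 81b + 9c + d = -737
  1000a + 100b + 10c + d = -1009
  1331a + 121b + 11c + d = -1341
Solving the system yields a = -1, b = 0, c = -1, d = 1.
So q(t) = -t^3 - t + 1.
Check: q(11) = -1341. ✓

q(t) = -t^3 - t + 1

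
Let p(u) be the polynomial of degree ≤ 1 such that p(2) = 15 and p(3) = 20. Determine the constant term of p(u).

5

Write p(u) = au + b. Substituting each data point gives a linear system:
  2a + b = 15
  3a + b = 20
Solving the system yields a = 5, b = 5.
So p(u) = 5u + 5.
The constant term is 5.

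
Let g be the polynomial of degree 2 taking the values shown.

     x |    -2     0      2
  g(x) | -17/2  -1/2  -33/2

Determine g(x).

g(x) = -3x^2 - 2x - 1/2

Using the Lagrange interpolation formula with nodes -2, 0, 2:
  L_0(x) = x(x - 2) / 8
  L_1(x) = (x + 2)(x - 2) / -4
  L_2(x) = (x + 2)x / 8
Then g(x) = -17/2·L_0(x) - 1/2·L_1(x) - 33/2·L_2(x).
Expanding and collecting terms gives g(x) = -3x² - 2x - 1/2.
Check: g(0) = -1/2. ✓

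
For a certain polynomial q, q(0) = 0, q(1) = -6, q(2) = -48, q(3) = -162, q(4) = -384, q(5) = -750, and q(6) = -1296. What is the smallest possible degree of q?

3

Forward differences of the values at n = 0, 1, 2, 3, 4, 5, 6:
  q  : 0  -6  -48  -162  -384  -750  -1296
  Δ  : -6  -42  -114  -222  -366  -546
  Δ^2: -36  -72  -108  -144  -180
  Δ^3: -36  -36  -36  -36
  Δ^4: 0  0  0
  Δ^5: 0  0
  Δ^6: 0
The third differences are constant (-36) and nonzero, while all higher differences vanish, so the minimal degree is 3.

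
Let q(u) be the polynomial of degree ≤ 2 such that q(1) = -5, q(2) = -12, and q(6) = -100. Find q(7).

-137

Write q(u) = au^2 + bu + c. Substituting each data point gives a linear system:
  a + b + c = -5
  4a + 2b + c = -12
  36a + 6b + c = -100
Solving the system yields a = -3, b = 2, c = -4.
So q(u) = -3u^2 + 2u - 4.
Then q(7) = -137.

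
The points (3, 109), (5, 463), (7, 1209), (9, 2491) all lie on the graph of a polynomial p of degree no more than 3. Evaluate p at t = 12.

5734

Write p(t) = at^3 + bt^2 + ct + d. Substituting each data point gives a linear system:
  27a + 9b + 3c + d = 109
  125a + 25b + 5c + d = 463
  343a + 49b + 7c + d = 1209
  729a + 81b + 9c + d = 2491
Solving the system yields a = 3, b = 4, c = -2, d = -2.
So p(t) = 3t^3 + 4t^2 - 2t - 2.
Then p(12) = 5734.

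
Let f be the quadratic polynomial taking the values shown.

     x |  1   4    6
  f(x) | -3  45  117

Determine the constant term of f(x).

-3

Write f(x) = ax^2 + bx + c. Substituting each data point gives a linear system:
  a + b + c = -3
  16a + 4b + c = 45
  36a + 6b + c = 117
Solving the system yields a = 4, b = -4, c = -3.
So f(x) = 4x^2 - 4x - 3.
The constant term is -3.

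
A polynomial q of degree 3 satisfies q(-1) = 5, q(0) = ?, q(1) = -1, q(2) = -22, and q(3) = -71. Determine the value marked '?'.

The 4 known points determine the degree-3 polynomial uniquely.
Write q(t) = at^3 + bt^2 + ct + d. Substituting each data point gives a linear system:
  -a + b - c + d = 5
  a + b + c + d = -1
  8a + 4b + 2c + d = -22
  27a + 9b + 3c + d = -71
Solving the system yields a = -2, b = -2, c = -1, d = 4.
So q(t) = -2t^3 - 2t^2 - t + 4.
Then q(0) = 4.

4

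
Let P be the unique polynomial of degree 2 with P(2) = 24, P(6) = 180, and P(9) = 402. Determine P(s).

Using the Lagrange interpolation formula with nodes 2, 6, 9:
  L_0(s) = (s - 6)(s - 9) / 28
  L_1(s) = (s - 2)(s - 9) / -12
  L_2(s) = (s - 2)(s - 6) / 21
Then P(s) = 24·L_0(s) + 180·L_1(s) + 402·L_2(s).
Expanding and collecting terms gives P(s) = 5s^2 - s + 6.
Check: P(6) = 180. ✓

P(s) = 5s^2 - s + 6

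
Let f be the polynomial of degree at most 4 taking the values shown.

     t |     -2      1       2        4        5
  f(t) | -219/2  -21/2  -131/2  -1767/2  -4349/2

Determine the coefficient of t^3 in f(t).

4

Write f(t) = at^4 + bt^3 + ct^2 + dt + e. Substituting each data point gives a linear system:
  16a - 8b + 4c - 2d + e = -219/2
  a + b + c + d + e = -21/2
  16a + 8b + 4c + 2d + e = -131/2
  256a + 64b + 16c + 4d + e = -1767/2
  625a + 125b + 25c + 5d + e = -4349/2
Solving the system yields a = -4, b = 4, c = -6, d = -5, e = 1/2.
So f(t) = -4t^4 + 4t^3 - 6t^2 - 5t + 1/2.
The coefficient of t^3 is 4.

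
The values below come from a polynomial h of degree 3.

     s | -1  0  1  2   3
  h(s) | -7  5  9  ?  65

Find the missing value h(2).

23

The 4 known points determine the degree-3 polynomial uniquely.
Write h(s) = as^3 + bs^2 + cs + d. Substituting each data point gives a linear system:
  -a + b - c + d = -7
  d = 5
  a + b + c + d = 9
  27a + 9b + 3c + d = 65
Solving the system yields a = 3, b = -4, c = 5, d = 5.
So h(s) = 3s³ - 4s² + 5s + 5.
Then h(2) = 23.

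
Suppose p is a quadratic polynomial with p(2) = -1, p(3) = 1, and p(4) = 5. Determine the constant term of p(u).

Write p(u) = au^2 + bu + c. Substituting each data point gives a linear system:
  4a + 2b + c = -1
  9a + 3b + c = 1
  16a + 4b + c = 5
Solving the system yields a = 1, b = -3, c = 1.
So p(u) = u² - 3u + 1.
The constant term is 1.

1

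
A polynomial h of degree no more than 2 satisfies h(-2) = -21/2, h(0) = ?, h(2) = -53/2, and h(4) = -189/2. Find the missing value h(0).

The 3 known points determine the degree-2 polynomial uniquely.
Write h(u) = au^2 + bu + c. Substituting each data point gives a linear system:
  4a - 2b + c = -21/2
  4a + 2b + c = -53/2
  16a + 4b + c = -189/2
Solving the system yields a = -5, b = -4, c = 3/2.
So h(u) = -5u^2 - 4u + 3/2.
Then h(0) = 3/2.

3/2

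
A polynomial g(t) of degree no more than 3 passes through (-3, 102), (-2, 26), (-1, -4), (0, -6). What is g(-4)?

242

Using the Lagrange interpolation formula with nodes -3, -2, -1, 0:
  L_0(t) = (t + 2)(t + 1)t / -6
  L_1(t) = (t + 3)(t + 1)t / 2
  L_2(t) = (t + 3)(t + 2)t / -2
  L_3(t) = (t + 3)(t + 2)(t + 1) / 6
Then g(t) = 102·L_0(t) + 26·L_1(t) - 4·L_2(t) - 6·L_3(t).
Expanding and collecting terms gives g(t) = -3t³ + 5t² + 6t - 6.
Evaluating at t = -4: g(-4) = 242.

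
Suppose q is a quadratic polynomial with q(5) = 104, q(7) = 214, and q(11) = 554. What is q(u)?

Using the Lagrange interpolation formula with nodes 5, 7, 11:
  L_0(u) = (u - 7)(u - 11) / 12
  L_1(u) = (u - 5)(u - 11) / -8
  L_2(u) = (u - 5)(u - 7) / 24
Then q(u) = 104·L_0(u) + 214·L_1(u) + 554·L_2(u).
Expanding and collecting terms gives q(u) = 5u² - 5u + 4.
Check: q(11) = 554. ✓

q(u) = 5u^2 - 5u + 4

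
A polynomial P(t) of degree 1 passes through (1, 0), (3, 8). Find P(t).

Write P(t) = at + b. Substituting each data point gives a linear system:
  a + b = 0
  3a + b = 8
Solving the system yields a = 4, b = -4.
So P(t) = 4t - 4.
Check: P(1) = 0. ✓

P(t) = 4t - 4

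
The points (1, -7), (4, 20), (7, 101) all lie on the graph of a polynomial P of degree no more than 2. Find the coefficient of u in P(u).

Write P(u) = au^2 + bu + c. Substituting each data point gives a linear system:
  a + b + c = -7
  16a + 4b + c = 20
  49a + 7b + c = 101
Solving the system yields a = 3, b = -6, c = -4.
So P(u) = 3u² - 6u - 4.
The coefficient of u is -6.

-6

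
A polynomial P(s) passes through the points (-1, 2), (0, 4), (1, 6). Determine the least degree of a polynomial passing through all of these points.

Forward differences of the values at s = -1, 0, 1:
  P  : 2  4  6
  Δ  : 2  2
  Δ^2: 0
The first differences are constant (2) and nonzero, while all higher differences vanish, so the minimal degree is 1.

1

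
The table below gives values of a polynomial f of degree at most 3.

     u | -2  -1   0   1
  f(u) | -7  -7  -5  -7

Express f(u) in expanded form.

Using the Lagrange interpolation formula with nodes -2, -1, 0, 1:
  L_0(u) = (u + 1)u(u - 1) / -6
  L_1(u) = (u + 2)u(u - 1) / 2
  L_2(u) = (u + 2)(u + 1)(u - 1) / -2
  L_3(u) = (u + 2)(u + 1)u / 6
Then f(u) = -7·L_0(u) - 7·L_1(u) - 5·L_2(u) - 7·L_3(u).
Expanding and collecting terms gives f(u) = -u^3 - 2u^2 + u - 5.
Check: f(0) = -5. ✓

f(u) = -u^3 - 2u^2 + u - 5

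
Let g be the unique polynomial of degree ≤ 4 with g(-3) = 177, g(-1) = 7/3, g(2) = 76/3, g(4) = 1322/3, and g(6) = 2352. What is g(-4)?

1666/3

Using the Lagrange interpolation formula with nodes -3, -1, 2, 4, 6:
  L_0(x) = (x + 1)(x - 2)(x - 4)(x - 6) / 630
  L_1(x) = (x + 3)(x - 2)(x - 4)(x - 6) / -210
  L_2(x) = (x + 3)(x + 1)(x - 4)(x - 6) / 120
  L_3(x) = (x + 3)(x + 1)(x - 2)(x - 6) / -140
  L_4(x) = (x + 3)(x + 1)(x - 2)(x - 4) / 504
Then g(x) = 177·L_0(x) + 7/3·L_1(x) + 76/3·L_2(x) + 1322/3·L_3(x) + 2352·L_4(x).
Expanding and collecting terms gives g(x) = 2x^4 - x^3 - x^2 + (5/3)x + 2.
Evaluating at x = -4: g(-4) = 1666/3.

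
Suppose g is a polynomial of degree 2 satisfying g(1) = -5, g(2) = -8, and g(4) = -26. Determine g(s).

g(s) = -2s^2 + 3s - 6

Write g(s) = as^2 + bs + c. Substituting each data point gives a linear system:
  a + b + c = -5
  4a + 2b + c = -8
  16a + 4b + c = -26
Solving the system yields a = -2, b = 3, c = -6.
So g(s) = -2s^2 + 3s - 6.
Check: g(4) = -26. ✓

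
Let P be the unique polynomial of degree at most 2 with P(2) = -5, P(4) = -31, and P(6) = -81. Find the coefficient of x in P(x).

Write P(x) = ax^2 + bx + c. Substituting each data point gives a linear system:
  4a + 2b + c = -5
  16a + 4b + c = -31
  36a + 6b + c = -81
Solving the system yields a = -3, b = 5, c = -3.
So P(x) = -3x^2 + 5x - 3.
The coefficient of x is 5.

5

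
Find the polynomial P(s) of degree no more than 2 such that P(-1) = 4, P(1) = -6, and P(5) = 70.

Using the Lagrange interpolation formula with nodes -1, 1, 5:
  L_0(s) = (s - 1)(s - 5) / 12
  L_1(s) = (s + 1)(s - 5) / -8
  L_2(s) = (s + 1)(s - 1) / 24
Then P(s) = 4·L_0(s) - 6·L_1(s) + 70·L_2(s).
Expanding and collecting terms gives P(s) = 4s^2 - 5s - 5.
Check: P(5) = 70. ✓

P(s) = 4s^2 - 5s - 5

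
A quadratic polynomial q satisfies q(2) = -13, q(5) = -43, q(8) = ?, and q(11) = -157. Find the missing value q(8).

-91

On equispaced nodes a degree-2 polynomial has vanishing third forward difference, so
  - q(2) + 3·q(5) - 3·q(8) + q(11) = 0.
Substituting the known values and solving for q(8):
  -3·q(8) = 273
  q(8) = -91.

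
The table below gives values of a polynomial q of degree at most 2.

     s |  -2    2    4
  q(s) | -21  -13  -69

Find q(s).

Write q(s) = as^2 + bs + c. Substituting each data point gives a linear system:
  4a - 2b + c = -21
  4a + 2b + c = -13
  16a + 4b + c = -69
Solving the system yields a = -5, b = 2, c = 3.
So q(s) = -5s^2 + 2s + 3.
Check: q(2) = -13. ✓

q(s) = -5s^2 + 2s + 3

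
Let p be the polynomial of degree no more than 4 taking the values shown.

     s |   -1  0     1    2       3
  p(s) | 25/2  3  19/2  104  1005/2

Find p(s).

p(s) = 6s^4 + 2s^2 - (3/2)s + 3

Write p(s) = as^4 + bs^3 + cs^2 + ds + e. Substituting each data point gives a linear system:
  a - b + c - d + e = 25/2
  e = 3
  a + b + c + d + e = 19/2
  16a + 8b + 4c + 2d + e = 104
  81a + 27b + 9c + 3d + e = 1005/2
Solving the system yields a = 6, b = 0, c = 2, d = -3/2, e = 3.
So p(s) = 6s^4 + 2s^2 - (3/2)s + 3.
Check: p(0) = 3. ✓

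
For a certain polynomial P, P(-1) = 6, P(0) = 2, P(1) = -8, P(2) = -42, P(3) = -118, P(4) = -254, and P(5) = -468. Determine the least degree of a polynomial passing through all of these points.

Forward differences of the values at s = -1, 0, 1, 2, 3, 4, 5:
  P  : 6  2  -8  -42  -118  -254  -468
  Δ  : -4  -10  -34  -76  -136  -214
  Δ^2: -6  -24  -42  -60  -78
  Δ^3: -18  -18  -18  -18
  Δ^4: 0  0  0
  Δ^5: 0  0
  Δ^6: 0
The third differences are constant (-18) and nonzero, while all higher differences vanish, so the minimal degree is 3.

3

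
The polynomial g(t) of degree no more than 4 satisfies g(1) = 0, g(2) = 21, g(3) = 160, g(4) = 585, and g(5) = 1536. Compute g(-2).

Forward differences of the values at t = 1, 2, 3, 4, 5:
  g  : 0  21  160  585  1536
  Δ  : 21  139  425  951
  Δ^2: 118  286  526
  Δ^3: 168  240
  Δ^4: 72
The fourth differences are constant, confirming degree 4.
Interpolating (Newton forward form) and evaluating at t = -2 gives g(-2) = 45.

45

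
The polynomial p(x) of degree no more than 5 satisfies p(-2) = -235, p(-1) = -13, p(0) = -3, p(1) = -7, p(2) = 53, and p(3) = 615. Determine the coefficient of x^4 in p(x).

-5

Write p(x) = ax^5 + bx^4 + cx^3 + dx^2 + ex + k. Substituting each data point gives a linear system:
  -32a + 16b - 8c + 4d - 2e + k = -235
  -a + b - c + d - e + k = -13
  k = -3
  a + b + c + d + e + k = -7
  32a + 16b + 8c + 4d + 2e + k = 53
  243a + 81b + 27c + 9d + 3e + k = 615
Solving the system yields a = 4, b = -5, c = 3, d = -2, e = -4, k = -3.
So p(x) = 4x^5 - 5x^4 + 3x^3 - 2x^2 - 4x - 3.
The coefficient of x^4 is -5.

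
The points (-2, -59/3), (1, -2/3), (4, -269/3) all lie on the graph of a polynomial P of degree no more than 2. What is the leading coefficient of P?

Write P(n) = an^2 + bn + c. Substituting each data point gives a linear system:
  4a - 2b + c = -59/3
  a + b + c = -2/3
  16a + 4b + c = -269/3
Solving the system yields a = -6, b = 1/3, c = 5.
So P(n) = -6n^2 + (1/3)n + 5.
The leading coefficient is -6.

-6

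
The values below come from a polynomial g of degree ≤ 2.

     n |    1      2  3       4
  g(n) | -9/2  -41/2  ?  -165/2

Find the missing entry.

-93/2

On equispaced nodes a degree-2 polynomial has vanishing third forward difference, so
  - g(1) + 3·g(2) - 3·g(3) + g(4) = 0.
Substituting the known values and solving for g(3):
  -3·g(3) = 279/2
  g(3) = -93/2.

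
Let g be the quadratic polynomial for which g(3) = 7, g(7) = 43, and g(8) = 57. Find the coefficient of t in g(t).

Write g(t) = at^2 + bt + c. Substituting each data point gives a linear system:
  9a + 3b + c = 7
  49a + 7b + c = 43
  64a + 8b + c = 57
Solving the system yields a = 1, b = -1, c = 1.
So g(t) = t^2 - t + 1.
The coefficient of t is -1.

-1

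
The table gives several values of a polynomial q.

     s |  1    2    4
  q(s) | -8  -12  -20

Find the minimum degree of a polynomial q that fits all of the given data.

Divided differences on the nodes 1, 2, 4:
  order 0: -8  -12  -20
  order 1: -4  -4
  order 2: 0
The order-1 divided differences are all -4 (nonzero) and every higher order vanishes, so the data lies on a polynomial of degree exactly 1.

1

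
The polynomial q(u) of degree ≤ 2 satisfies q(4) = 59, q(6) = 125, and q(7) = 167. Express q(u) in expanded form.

q(u) = 3u^2 + 3u - 1

Using the Lagrange interpolation formula with nodes 4, 6, 7:
  L_0(u) = (u - 6)(u - 7) / 6
  L_1(u) = (u - 4)(u - 7) / -2
  L_2(u) = (u - 4)(u - 6) / 3
Then q(u) = 59·L_0(u) + 125·L_1(u) + 167·L_2(u).
Expanding and collecting terms gives q(u) = 3u² + 3u - 1.
Check: q(7) = 167. ✓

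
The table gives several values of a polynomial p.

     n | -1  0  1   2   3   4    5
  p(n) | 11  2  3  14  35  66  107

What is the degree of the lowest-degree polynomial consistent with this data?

Forward differences of the values at n = -1, 0, 1, 2, 3, 4, 5:
  p  : 11  2  3  14  35  66  107
  Δ  : -9  1  11  21  31  41
  Δ^2: 10  10  10  10  10
  Δ^3: 0  0  0  0
  Δ^4: 0  0  0
  Δ^5: 0  0
  Δ^6: 0
The second differences are constant (10) and nonzero, while all higher differences vanish, so the minimal degree is 2.

2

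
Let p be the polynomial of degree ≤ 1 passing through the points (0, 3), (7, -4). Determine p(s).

p(s) = -s + 3

Write p(s) = as + b. Substituting each data point gives a linear system:
  b = 3
  7a + b = -4
Solving the system yields a = -1, b = 3.
So p(s) = -s + 3.
Check: p(7) = -4. ✓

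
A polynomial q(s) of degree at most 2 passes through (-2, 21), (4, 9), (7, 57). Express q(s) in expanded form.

q(s) = 2s^2 - 6s + 1

Using the Lagrange interpolation formula with nodes -2, 4, 7:
  L_0(s) = (s - 4)(s - 7) / 54
  L_1(s) = (s + 2)(s - 7) / -18
  L_2(s) = (s + 2)(s - 4) / 27
Then q(s) = 21·L_0(s) + 9·L_1(s) + 57·L_2(s).
Expanding and collecting terms gives q(s) = 2s² - 6s + 1.
Check: q(7) = 57. ✓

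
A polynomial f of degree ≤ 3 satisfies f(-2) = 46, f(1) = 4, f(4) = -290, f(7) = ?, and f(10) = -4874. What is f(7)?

On equispaced nodes a degree-3 polynomial has vanishing fourth forward difference, so
  f(-2) - 4·f(1) + 6·f(4) - 4·f(7) + f(10) = 0.
Substituting the known values and solving for f(7):
  -4·f(7) = 6584
  f(7) = -1646.

-1646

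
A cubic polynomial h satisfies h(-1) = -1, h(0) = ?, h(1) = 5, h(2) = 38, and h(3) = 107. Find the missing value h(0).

The 4 known points determine the degree-3 polynomial uniquely.
Write h(x) = ax^3 + bx^2 + cx + d. Substituting each data point gives a linear system:
  -a + b - c + d = -1
  a + b + c + d = 5
  8a + 4b + 2c + d = 38
  27a + 9b + 3c + d = 107
Solving the system yields a = 2, b = 6, c = 1, d = -4.
So h(x) = 2x^3 + 6x^2 + x - 4.
Then h(0) = -4.

-4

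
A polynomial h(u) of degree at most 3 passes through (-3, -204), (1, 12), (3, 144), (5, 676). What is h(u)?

Using the Lagrange interpolation formula with nodes -3, 1, 3, 5:
  L_0(u) = (u - 1)(u - 3)(u - 5) / -192
  L_1(u) = (u + 3)(u - 3)(u - 5) / 32
  L_2(u) = (u + 3)(u - 1)(u - 5) / -24
  L_3(u) = (u + 3)(u - 1)(u - 3) / 64
Then h(u) = -204·L_0(u) + 12·L_1(u) + 144·L_2(u) + 676·L_3(u).
Expanding and collecting terms gives h(u) = 6u^3 - 4u^2 + 4u + 6.
Check: h(5) = 676. ✓

h(u) = 6u^3 - 4u^2 + 4u + 6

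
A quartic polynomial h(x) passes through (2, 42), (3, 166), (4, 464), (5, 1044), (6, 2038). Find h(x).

h(x) = x^4 + 4x^3 - 4x^2 + 3x + 4

Write h(x) = ax^4 + bx^3 + cx^2 + dx + e. Substituting each data point gives a linear system:
  16a + 8b + 4c + 2d + e = 42
  81a + 27b + 9c + 3d + e = 166
  256a + 64b + 16c + 4d + e = 464
  625a + 125b + 25c + 5d + e = 1044
  1296a + 216b + 36c + 6d + e = 2038
Solving the system yields a = 1, b = 4, c = -4, d = 3, e = 4.
So h(x) = x^4 + 4x^3 - 4x^2 + 3x + 4.
Check: h(3) = 166. ✓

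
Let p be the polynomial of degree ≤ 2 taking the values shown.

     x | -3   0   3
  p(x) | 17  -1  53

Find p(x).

p(x) = 4x^2 + 6x - 1

Using the Lagrange interpolation formula with nodes -3, 0, 3:
  L_0(x) = x(x - 3) / 18
  L_1(x) = (x + 3)(x - 3) / -9
  L_2(x) = (x + 3)x / 18
Then p(x) = 17·L_0(x) - 1·L_1(x) + 53·L_2(x).
Expanding and collecting terms gives p(x) = 4x² + 6x - 1.
Check: p(0) = -1. ✓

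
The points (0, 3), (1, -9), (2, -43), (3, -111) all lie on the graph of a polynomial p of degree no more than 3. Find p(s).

Write p(s) = as^3 + bs^2 + cs + d. Substituting each data point gives a linear system:
  d = 3
  a + b + c + d = -9
  8a + 4b + 2c + d = -43
  27a + 9b + 3c + d = -111
Solving the system yields a = -2, b = -5, c = -5, d = 3.
So p(s) = -2s³ - 5s² - 5s + 3.
Check: p(1) = -9. ✓

p(s) = -2s^3 - 5s^2 - 5s + 3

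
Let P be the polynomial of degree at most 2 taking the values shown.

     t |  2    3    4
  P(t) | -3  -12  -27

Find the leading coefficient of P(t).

Write P(t) = at^2 + bt + c. Substituting each data point gives a linear system:
  4a + 2b + c = -3
  9a + 3b + c = -12
  16a + 4b + c = -27
Solving the system yields a = -3, b = 6, c = -3.
So P(t) = -3t² + 6t - 3.
The leading coefficient is -3.

-3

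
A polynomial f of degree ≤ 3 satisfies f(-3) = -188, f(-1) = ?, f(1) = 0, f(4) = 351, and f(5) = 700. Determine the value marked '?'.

-14

The 4 known points determine the degree-3 polynomial uniquely.
Write f(n) = an^3 + bn^2 + cn + d. Substituting each data point gives a linear system:
  -27a + 9b - 3c + d = -188
  a + b + c + d = 0
  64a + 16b + 4c + d = 351
  125a + 25b + 5c + d = 700
Solving the system yields a = 6, b = -2, c = 1, d = -5.
So f(n) = 6n^3 - 2n^2 + n - 5.
Then f(-1) = -14.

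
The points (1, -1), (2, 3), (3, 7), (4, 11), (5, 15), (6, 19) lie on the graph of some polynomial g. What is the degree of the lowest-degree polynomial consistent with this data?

1

Forward differences of the values at u = 1, 2, 3, 4, 5, 6:
  g  : -1  3  7  11  15  19
  Δ  : 4  4  4  4  4
  Δ^2: 0  0  0  0
  Δ^3: 0  0  0
  Δ^4: 0  0
  Δ^5: 0
The first differences are constant (4) and nonzero, while all higher differences vanish, so the minimal degree is 1.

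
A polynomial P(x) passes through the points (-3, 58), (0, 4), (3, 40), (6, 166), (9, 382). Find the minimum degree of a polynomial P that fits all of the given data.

2

Forward differences of the values at x = -3, 0, 3, 6, 9:
  P  : 58  4  40  166  382
  Δ  : -54  36  126  216
  Δ^2: 90  90  90
  Δ^3: 0  0
  Δ^4: 0
The second differences are constant (90) and nonzero, while all higher differences vanish, so the minimal degree is 2.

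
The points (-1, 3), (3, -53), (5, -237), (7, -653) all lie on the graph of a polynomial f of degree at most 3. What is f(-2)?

Using the Lagrange interpolation formula with nodes -1, 3, 5, 7:
  L_0(t) = (t - 3)(t - 5)(t - 7) / -192
  L_1(t) = (t + 1)(t - 5)(t - 7) / 32
  L_2(t) = (t + 1)(t - 3)(t - 7) / -24
  L_3(t) = (t + 1)(t - 3)(t - 5) / 64
Then f(t) = 3·L_0(t) - 53·L_1(t) - 237·L_2(t) - 653·L_3(t).
Expanding and collecting terms gives f(t) = -2t^3 + t^2 - 2t - 2.
Evaluating at t = -2: f(-2) = 22.

22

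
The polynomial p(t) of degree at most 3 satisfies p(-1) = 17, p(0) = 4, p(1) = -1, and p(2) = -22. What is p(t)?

Write p(t) = at^3 + bt^2 + ct + d. Substituting each data point gives a linear system:
  -a + b - c + d = 17
  d = 4
  a + b + c + d = -1
  8a + 4b + 2c + d = -22
Solving the system yields a = -4, b = 4, c = -5, d = 4.
So p(t) = -4t^3 + 4t^2 - 5t + 4.
Check: p(-1) = 17. ✓

p(t) = -4t^3 + 4t^2 - 5t + 4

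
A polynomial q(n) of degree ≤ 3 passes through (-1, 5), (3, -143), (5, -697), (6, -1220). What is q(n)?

q(n) = -6n^3 + 2n^2 + n - 2

Using the Lagrange interpolation formula with nodes -1, 3, 5, 6:
  L_0(n) = (n - 3)(n - 5)(n - 6) / -168
  L_1(n) = (n + 1)(n - 5)(n - 6) / 24
  L_2(n) = (n + 1)(n - 3)(n - 6) / -12
  L_3(n) = (n + 1)(n - 3)(n - 5) / 21
Then q(n) = 5·L_0(n) - 143·L_1(n) - 697·L_2(n) - 1220·L_3(n).
Expanding and collecting terms gives q(n) = -6n^3 + 2n^2 + n - 2.
Check: q(-1) = 5. ✓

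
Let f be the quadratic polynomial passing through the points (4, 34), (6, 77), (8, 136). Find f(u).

f(u) = 2u^2 + (3/2)u - 4

Write f(u) = au^2 + bu + c. Substituting each data point gives a linear system:
  16a + 4b + c = 34
  36a + 6b + c = 77
  64a + 8b + c = 136
Solving the system yields a = 2, b = 3/2, c = -4.
So f(u) = 2u^2 + (3/2)u - 4.
Check: f(6) = 77. ✓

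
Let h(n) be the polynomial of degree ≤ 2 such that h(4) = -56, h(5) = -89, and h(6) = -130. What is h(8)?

Using the Lagrange interpolation formula with nodes 4, 5, 6:
  L_0(n) = (n - 5)(n - 6) / 2
  L_1(n) = (n - 4)(n - 6) / -1
  L_2(n) = (n - 4)(n - 5) / 2
Then h(n) = -56·L_0(n) - 89·L_1(n) - 130·L_2(n).
Expanding and collecting terms gives h(n) = -4n² + 3n - 4.
Evaluating at n = 8: h(8) = -236.

-236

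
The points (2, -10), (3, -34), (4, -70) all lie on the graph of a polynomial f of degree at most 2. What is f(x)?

Using the Lagrange interpolation formula with nodes 2, 3, 4:
  L_0(x) = (x - 3)(x - 4) / 2
  L_1(x) = (x - 2)(x - 4) / -1
  L_2(x) = (x - 2)(x - 3) / 2
Then f(x) = -10·L_0(x) - 34·L_1(x) - 70·L_2(x).
Expanding and collecting terms gives f(x) = -6x^2 + 6x + 2.
Check: f(4) = -70. ✓

f(x) = -6x^2 + 6x + 2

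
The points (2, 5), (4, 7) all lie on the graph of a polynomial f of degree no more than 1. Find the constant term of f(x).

3

Write f(x) = ax + b. Substituting each data point gives a linear system:
  2a + b = 5
  4a + b = 7
Solving the system yields a = 1, b = 3.
So f(x) = x + 3.
The constant term is 3.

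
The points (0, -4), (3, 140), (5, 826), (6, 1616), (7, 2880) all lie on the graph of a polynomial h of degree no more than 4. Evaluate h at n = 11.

16276

Using the Lagrange interpolation formula with nodes 0, 3, 5, 6, 7:
  L_0(n) = (n - 3)(n - 5)(n - 6)(n - 7) / 630
  L_1(n) = n(n - 5)(n - 6)(n - 7) / -72
  L_2(n) = n(n - 3)(n - 6)(n - 7) / 20
  L_3(n) = n(n - 3)(n - 5)(n - 7) / -18
  L_4(n) = n(n - 3)(n - 5)(n - 6) / 56
Then h(n) = -4·L_0(n) + 140·L_1(n) + 826·L_2(n) + 1616·L_3(n) + 2880·L_4(n).
Expanding and collecting terms gives h(n) = n^4 + n^3 + 2n^2 + 6n - 4.
Evaluating at n = 11: h(11) = 16276.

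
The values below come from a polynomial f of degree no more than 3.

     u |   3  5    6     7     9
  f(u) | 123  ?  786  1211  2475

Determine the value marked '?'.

The 4 known points determine the degree-3 polynomial uniquely.
Write f(u) = au^3 + bu^2 + cu + d. Substituting each data point gives a linear system:
  27a + 9b + 3c + d = 123
  216a + 36b + 6c + d = 786
  343a + 49b + 7c + d = 1211
  729a + 81b + 9c + d = 2475
Solving the system yields a = 3, b = 3, c = 5, d = 0.
So f(u) = 3u^3 + 3u^2 + 5u.
Then f(5) = 475.

475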